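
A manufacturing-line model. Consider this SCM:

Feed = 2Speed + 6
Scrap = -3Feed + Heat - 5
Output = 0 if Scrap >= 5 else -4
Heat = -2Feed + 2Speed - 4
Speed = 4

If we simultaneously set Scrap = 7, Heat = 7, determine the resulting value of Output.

0

The joint intervention fixes Scrap = 7, Heat = 7, removing each variable's own equation.
Output = 0 if Scrap >= 5 else -4  [with Scrap=7]  = 0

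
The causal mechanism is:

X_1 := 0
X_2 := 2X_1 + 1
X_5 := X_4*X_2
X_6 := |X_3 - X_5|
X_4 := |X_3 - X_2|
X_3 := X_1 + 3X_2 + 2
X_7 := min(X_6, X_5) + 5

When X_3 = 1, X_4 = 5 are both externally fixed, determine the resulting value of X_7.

Under do(X_3 = 1, X_4 = 5), each intervened variable's structural equation is replaced by its fixed value.
X_2 = 2X_1 + 1  [with X_1=0]  = 1
X_5 = X_4*X_2  [with X_4=5, X_2=1]  = 5
X_6 = |X_3 - X_5|  [with X_3=1, X_5=5]  = 4
X_7 = min(X_6, X_5) + 5  [with X_6=4, X_5=5]  = 9

9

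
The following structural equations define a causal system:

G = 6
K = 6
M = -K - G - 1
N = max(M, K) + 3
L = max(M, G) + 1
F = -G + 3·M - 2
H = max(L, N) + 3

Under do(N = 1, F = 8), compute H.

Setting N = 1, F = 8 by intervention discards those variables' equations.
M = -K - G - 1  [with K=6, G=6]  = -13
L = max(M, G) + 1  [with M=-13, G=6]  = 7
H = max(L, N) + 3  [with L=7, N=1]  = 10

10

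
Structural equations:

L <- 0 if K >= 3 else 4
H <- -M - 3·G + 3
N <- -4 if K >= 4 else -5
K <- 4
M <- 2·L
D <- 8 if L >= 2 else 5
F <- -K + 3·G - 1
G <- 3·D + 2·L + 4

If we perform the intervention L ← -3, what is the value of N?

do(L=-3) replaces the equation L <- 0 if K >= 3 else 4 with the constant L = -3.
Since N is not a descendant of the intervened variable, it is unaffected.
N = -4 if K >= 4 else -5  [with K=4]  = -4

-4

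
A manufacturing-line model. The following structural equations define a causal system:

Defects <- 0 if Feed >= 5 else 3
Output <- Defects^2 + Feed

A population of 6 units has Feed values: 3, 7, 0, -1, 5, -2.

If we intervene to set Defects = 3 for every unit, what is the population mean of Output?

11

Every unit gets Defects=3 under the intervention. Output values become 12, 16, 9, 8, 14, 7; E[Output|do(Defects=3)] = 11.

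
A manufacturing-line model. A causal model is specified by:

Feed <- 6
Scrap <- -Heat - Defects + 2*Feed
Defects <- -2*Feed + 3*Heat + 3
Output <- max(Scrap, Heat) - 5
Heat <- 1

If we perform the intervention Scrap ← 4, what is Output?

-1

Intervening sets Scrap = 4 and removes its equation (Scrap <- -Heat - Defects + 2*Feed).
Output = max(Scrap, Heat) - 5  [with Scrap=4, Heat=1]  = -1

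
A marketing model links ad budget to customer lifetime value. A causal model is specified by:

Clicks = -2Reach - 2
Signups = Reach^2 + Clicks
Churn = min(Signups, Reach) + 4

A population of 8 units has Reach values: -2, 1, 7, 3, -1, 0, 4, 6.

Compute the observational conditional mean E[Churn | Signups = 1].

E[Churn|Signups=1] averages over only the 2 units with Signups=1 (Reach = 3, -1): Churn = 5, 3, mean 4.

4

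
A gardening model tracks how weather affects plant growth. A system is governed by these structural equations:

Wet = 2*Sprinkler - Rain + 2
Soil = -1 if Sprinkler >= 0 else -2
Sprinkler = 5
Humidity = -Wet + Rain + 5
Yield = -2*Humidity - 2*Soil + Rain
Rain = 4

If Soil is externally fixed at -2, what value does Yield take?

6

The intervention breaks the incoming arrows to Soil: Soil = -1 if Sprinkler >= 0 else -2 no longer applies, and Soil = -2.
Wet = 2*Sprinkler - Rain + 2  [with Sprinkler=5, Rain=4]  = 8
Humidity = -Wet + Rain + 5  [with Wet=8, Rain=4]  = 1
Yield = -2*Humidity - 2*Soil + Rain  [with Humidity=1, Soil=-2, Rain=4]  = 6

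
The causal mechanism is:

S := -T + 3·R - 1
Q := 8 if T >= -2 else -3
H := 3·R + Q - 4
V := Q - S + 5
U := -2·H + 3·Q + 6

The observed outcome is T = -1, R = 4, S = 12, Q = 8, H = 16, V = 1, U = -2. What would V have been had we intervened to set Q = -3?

-10

Under do(Q=-3), the mechanism Q := 8 if T >= -2 else -3 is discarded; Q is fixed at -3.
S = -T + 3·R - 1  [with T=-1, R=4]  = 12
V = Q - S + 5  [with Q=-3, S=12]  = -10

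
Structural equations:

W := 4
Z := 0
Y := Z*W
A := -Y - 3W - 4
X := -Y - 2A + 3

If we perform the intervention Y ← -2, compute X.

do(Y=-2) replaces the equation Y := Z*W with the constant Y = -2.
A = -Y - 3W - 4  [with Y=-2, W=4]  = -14
X = -Y - 2A + 3  [with Y=-2, A=-14]  = 33

33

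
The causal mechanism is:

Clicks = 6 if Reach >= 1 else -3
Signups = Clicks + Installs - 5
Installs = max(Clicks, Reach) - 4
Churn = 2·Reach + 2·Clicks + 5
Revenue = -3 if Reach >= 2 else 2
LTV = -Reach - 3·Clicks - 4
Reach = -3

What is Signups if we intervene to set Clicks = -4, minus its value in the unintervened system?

-1

Under do(Clicks=-4), the mechanism Clicks = 6 if Reach >= 1 else -3 is discarded; Clicks is fixed at -4.
Installs = max(Clicks, Reach) - 4  [with Clicks=-4, Reach=-3]  = -7
Signups = Clicks + Installs - 5  [with Clicks=-4, Installs=-7]  = -16
Without intervention: Clicks = 6 if Reach >= 1 else -3  [with Reach=-3]  = -3; Installs = max(Clicks, Reach) - 4  [with Clicks=-3, Reach=-3]  = -7; Signups = Clicks + Installs - 5  [with Clicks=-3, Installs=-7]  = -15.
Change = -16 − (-15) = -1.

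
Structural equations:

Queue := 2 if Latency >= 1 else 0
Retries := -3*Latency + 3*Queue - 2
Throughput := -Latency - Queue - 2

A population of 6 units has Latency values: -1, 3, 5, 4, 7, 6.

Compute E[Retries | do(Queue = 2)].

do(Queue=2) breaks Queue's dependence on Latency. With Queue=2 fixed, Retries across the units is 7, -5, -11, -8, -17, -14, mean -8.

-8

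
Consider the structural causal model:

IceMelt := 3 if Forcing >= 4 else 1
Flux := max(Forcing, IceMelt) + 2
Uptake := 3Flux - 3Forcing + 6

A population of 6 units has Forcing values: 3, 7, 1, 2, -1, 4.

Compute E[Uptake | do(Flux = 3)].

7

Under do(Flux=3), Flux's equation is replaced by Flux=3 for every unit. Per-unit Uptake: 6, -6, 12, 9, 18, 3. Mean = 7.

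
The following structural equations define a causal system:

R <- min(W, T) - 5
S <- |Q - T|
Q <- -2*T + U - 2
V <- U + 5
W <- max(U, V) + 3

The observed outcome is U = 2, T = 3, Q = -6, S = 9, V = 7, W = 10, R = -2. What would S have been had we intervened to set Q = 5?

The intervention breaks the incoming arrows to Q: Q <- -2*T + U - 2 no longer applies, and Q = 5.
S = |Q - T|  [with Q=5, T=3]  = 2

2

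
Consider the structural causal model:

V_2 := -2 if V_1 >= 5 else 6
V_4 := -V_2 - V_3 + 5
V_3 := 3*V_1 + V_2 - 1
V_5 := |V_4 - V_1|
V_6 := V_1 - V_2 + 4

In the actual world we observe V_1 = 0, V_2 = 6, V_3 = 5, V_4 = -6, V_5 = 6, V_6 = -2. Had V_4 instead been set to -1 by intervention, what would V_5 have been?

Intervening sets V_4 = -1 and removes its equation (V_4 := -V_2 - V_3 + 5).
V_5 = |V_4 - V_1|  [with V_4=-1, V_1=0]  = 1

1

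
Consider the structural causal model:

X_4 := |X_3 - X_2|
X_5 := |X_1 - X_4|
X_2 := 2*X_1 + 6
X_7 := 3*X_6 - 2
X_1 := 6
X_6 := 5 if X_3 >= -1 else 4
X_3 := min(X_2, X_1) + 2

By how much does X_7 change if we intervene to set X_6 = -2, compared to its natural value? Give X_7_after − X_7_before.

-21

Intervening sets X_6 = -2 and removes its equation (X_6 := 5 if X_3 >= -1 else 4).
X_7 = 3*X_6 - 2  [with X_6=-2]  = -8
Without intervention: X_2 = 2*X_1 + 6  [with X_1=6]  = 18; X_3 = min(X_2, X_1) + 2  [with X_2=18, X_1=6]  = 8; X_6 = 5 if X_3 >= -1 else 4  [with X_3=8]  = 5; X_7 = 3*X_6 - 2  [with X_6=5]  = 13.
Change = -8 − 13 = -21.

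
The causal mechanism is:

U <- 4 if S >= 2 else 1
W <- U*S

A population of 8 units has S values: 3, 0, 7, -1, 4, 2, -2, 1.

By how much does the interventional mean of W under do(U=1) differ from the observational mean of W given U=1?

The intervention sets U=1 in all 8 units regardless of S. Recomputing W per unit gives 3, 0, 7, -1, 4, 2, -2, 1; average 1.75.
E[W|U=1] averages over only the 4 units with U=1 (S = 0, -1, -2, 1): W = 0, -1, -2, 1, mean -0.5.
Difference = 1.75 − (-0.5) = 2.25.

2.25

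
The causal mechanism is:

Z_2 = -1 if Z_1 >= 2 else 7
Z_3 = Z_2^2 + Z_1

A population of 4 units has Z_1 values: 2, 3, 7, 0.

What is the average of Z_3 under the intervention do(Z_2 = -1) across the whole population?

do(Z_2=-1) breaks Z_2's dependence on Z_1. With Z_2=-1 fixed, Z_3 across the units is 3, 4, 8, 1, mean 4.

4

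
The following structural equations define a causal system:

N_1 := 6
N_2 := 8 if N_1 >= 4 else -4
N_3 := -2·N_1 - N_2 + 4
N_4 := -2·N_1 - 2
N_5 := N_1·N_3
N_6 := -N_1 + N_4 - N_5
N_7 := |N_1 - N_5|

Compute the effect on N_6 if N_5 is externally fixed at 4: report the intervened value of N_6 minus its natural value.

-100

The intervention breaks the incoming arrows to N_5: N_5 := N_1·N_3 no longer applies, and N_5 = 4.
N_4 = -2·N_1 - 2  [with N_1=6]  = -14
N_6 = -N_1 + N_4 - N_5  [with N_1=6, N_4=-14, N_5=4]  = -24
Without intervention: N_2 = 8 if N_1 >= 4 else -4  [with N_1=6]  = 8; N_3 = -2·N_1 - N_2 + 4  [with N_1=6, N_2=8]  = -16; N_4 = -2·N_1 - 2  [with N_1=6]  = -14; N_5 = N_1·N_3  [with N_1=6, N_3=-16]  = -96; N_6 = -N_1 + N_4 - N_5  [with N_1=6, N_4=-14, N_5=-96]  = 76.
Change = -24 − 76 = -100.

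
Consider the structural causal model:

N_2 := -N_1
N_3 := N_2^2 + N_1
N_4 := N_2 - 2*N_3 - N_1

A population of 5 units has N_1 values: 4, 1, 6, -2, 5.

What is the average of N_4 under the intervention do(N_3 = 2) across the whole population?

Every unit gets N_3=2 under the intervention. N_4 values become -12, -6, -16, 0, -14; E[N_4|do(N_3=2)] = -9.6.

-9.6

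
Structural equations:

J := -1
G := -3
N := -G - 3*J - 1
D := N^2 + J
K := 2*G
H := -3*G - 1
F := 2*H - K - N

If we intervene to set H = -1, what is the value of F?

-1

Intervening sets H = -1 and removes its equation (H := -3*G - 1).
N = -G - 3*J - 1  [with G=-3, J=-1]  = 5
K = 2*G  [with G=-3]  = -6
F = 2*H - K - N  [with H=-1, K=-6, N=5]  = -1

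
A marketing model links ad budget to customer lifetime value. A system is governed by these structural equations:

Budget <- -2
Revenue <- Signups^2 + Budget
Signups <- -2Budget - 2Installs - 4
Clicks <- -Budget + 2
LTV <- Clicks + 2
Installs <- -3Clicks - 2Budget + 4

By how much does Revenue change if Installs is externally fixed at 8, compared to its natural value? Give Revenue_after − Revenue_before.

192

do(Installs=8) replaces the equation Installs <- -3Clicks - 2Budget + 4 with the constant Installs = 8.
Signups = -2Budget - 2Installs - 4  [with Budget=-2, Installs=8]  = -16
Revenue = Signups^2 + Budget  [with Signups=-16, Budget=-2]  = 254
Without intervention: Clicks = -Budget + 2  [with Budget=-2]  = 4; Installs = -3Clicks - 2Budget + 4  [with Clicks=4, Budget=-2]  = -4; Signups = -2Budget - 2Installs - 4  [with Budget=-2, Installs=-4]  = 8; Revenue = Signups^2 + Budget  [with Signups=8, Budget=-2]  = 62.
Change = 254 − 62 = 192.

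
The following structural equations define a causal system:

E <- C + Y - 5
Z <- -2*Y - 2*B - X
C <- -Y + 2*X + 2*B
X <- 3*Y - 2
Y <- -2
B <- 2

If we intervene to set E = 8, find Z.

8

The intervention breaks the incoming arrows to E: E <- C + Y - 5 no longer applies, and E = 8.
Since Z is not a descendant of the intervened variable, it is unaffected.
X = 3*Y - 2  [with Y=-2]  = -8
Z = -2*Y - 2*B - X  [with Y=-2, B=2, X=-8]  = 8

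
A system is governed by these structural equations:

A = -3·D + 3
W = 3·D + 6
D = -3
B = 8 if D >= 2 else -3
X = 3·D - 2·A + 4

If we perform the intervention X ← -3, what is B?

The intervention breaks the incoming arrows to X: X = 3·D - 2·A + 4 no longer applies, and X = -3.
B is not downstream of the intervention, so its value is determined by the original equations.
B = 8 if D >= 2 else -3  [with D=-3]  = -3

-3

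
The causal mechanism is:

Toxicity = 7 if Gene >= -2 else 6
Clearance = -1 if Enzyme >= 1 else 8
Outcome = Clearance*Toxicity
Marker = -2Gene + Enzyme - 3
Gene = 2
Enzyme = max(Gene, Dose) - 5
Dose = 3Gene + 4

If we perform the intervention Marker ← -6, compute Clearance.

Under do(Marker=-6), the mechanism Marker = -2Gene + Enzyme - 3 is discarded; Marker is fixed at -6.
Since Clearance is not a descendant of the intervened variable, it is unaffected.
Dose = 3Gene + 4  [with Gene=2]  = 10
Enzyme = max(Gene, Dose) - 5  [with Gene=2, Dose=10]  = 5
Clearance = -1 if Enzyme >= 1 else 8  [with Enzyme=5]  = -1

-1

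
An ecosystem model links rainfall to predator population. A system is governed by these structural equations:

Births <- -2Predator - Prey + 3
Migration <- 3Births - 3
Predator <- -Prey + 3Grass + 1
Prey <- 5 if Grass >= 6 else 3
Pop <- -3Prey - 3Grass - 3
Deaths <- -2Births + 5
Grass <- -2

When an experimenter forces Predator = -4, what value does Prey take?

3

Under do(Predator=-4), the mechanism Predator <- -Prey + 3Grass + 1 is discarded; Predator is fixed at -4.
Since Prey is not a descendant of the intervened variable, it is unaffected.
Prey = 5 if Grass >= 6 else 3  [with Grass=-2]  = 3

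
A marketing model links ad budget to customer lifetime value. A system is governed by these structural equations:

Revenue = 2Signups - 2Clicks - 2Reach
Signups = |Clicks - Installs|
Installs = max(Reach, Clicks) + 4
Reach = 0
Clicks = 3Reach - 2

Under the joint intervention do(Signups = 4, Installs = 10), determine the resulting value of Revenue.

The joint intervention fixes Signups = 4, Installs = 10, removing each variable's own equation.
Clicks = 3Reach - 2  [with Reach=0]  = -2
Revenue = 2Signups - 2Clicks - 2Reach  [with Signups=4, Clicks=-2, Reach=0]  = 12

12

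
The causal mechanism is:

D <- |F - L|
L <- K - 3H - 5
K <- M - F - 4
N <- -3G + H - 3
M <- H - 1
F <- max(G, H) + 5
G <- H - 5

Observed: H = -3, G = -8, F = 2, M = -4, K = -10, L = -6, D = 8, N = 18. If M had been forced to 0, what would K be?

-6

Intervening sets M = 0 and removes its equation (M <- H - 1).
G = H - 5  [with H=-3]  = -8
F = max(G, H) + 5  [with G=-8, H=-3]  = 2
K = M - F - 4  [with M=0, F=2]  = -6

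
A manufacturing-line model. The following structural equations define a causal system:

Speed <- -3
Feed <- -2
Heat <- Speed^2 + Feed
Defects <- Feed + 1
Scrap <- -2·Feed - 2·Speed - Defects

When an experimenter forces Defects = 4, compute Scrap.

Intervening sets Defects = 4 and removes its equation (Defects <- Feed + 1).
Scrap = -2·Feed - 2·Speed - Defects  [with Feed=-2, Speed=-3, Defects=4]  = 6

6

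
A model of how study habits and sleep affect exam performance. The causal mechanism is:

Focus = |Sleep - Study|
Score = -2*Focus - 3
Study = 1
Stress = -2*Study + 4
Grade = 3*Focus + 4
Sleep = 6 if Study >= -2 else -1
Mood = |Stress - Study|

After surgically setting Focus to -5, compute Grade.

The intervention breaks the incoming arrows to Focus: Focus = |Sleep - Study| no longer applies, and Focus = -5.
Grade = 3*Focus + 4  [with Focus=-5]  = -11

-11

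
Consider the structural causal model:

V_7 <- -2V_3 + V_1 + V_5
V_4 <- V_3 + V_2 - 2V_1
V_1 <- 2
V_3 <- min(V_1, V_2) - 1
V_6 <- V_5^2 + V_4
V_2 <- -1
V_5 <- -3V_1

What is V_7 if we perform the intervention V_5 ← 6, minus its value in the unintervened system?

12

Under do(V_5=6), the mechanism V_5 <- -3V_1 is discarded; V_5 is fixed at 6.
V_3 = min(V_1, V_2) - 1  [with V_1=2, V_2=-1]  = -2
V_7 = -2V_3 + V_1 + V_5  [with V_3=-2, V_1=2, V_5=6]  = 12
Without intervention: V_3 = min(V_1, V_2) - 1  [with V_1=2, V_2=-1]  = -2; V_5 = -3V_1  [with V_1=2]  = -6; V_7 = -2V_3 + V_1 + V_5  [with V_3=-2, V_1=2, V_5=-6]  = 0.
Change = 12 − 0 = 12.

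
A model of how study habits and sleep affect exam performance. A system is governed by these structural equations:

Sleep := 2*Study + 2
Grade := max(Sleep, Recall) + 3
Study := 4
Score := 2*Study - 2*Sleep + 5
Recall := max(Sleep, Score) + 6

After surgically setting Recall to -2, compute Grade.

Intervening sets Recall = -2 and removes its equation (Recall := max(Sleep, Score) + 6).
Sleep = 2*Study + 2  [with Study=4]  = 10
Grade = max(Sleep, Recall) + 3  [with Sleep=10, Recall=-2]  = 13

13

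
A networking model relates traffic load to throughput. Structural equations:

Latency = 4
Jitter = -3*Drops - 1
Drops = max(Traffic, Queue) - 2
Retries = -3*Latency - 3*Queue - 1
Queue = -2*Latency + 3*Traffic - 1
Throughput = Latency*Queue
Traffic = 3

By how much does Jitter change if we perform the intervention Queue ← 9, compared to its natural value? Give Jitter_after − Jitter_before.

-18

The intervention breaks the incoming arrows to Queue: Queue = -2*Latency + 3*Traffic - 1 no longer applies, and Queue = 9.
Drops = max(Traffic, Queue) - 2  [with Traffic=3, Queue=9]  = 7
Jitter = -3*Drops - 1  [with Drops=7]  = -22
Without intervention: Queue = -2*Latency + 3*Traffic - 1  [with Latency=4, Traffic=3]  = 0; Drops = max(Traffic, Queue) - 2  [with Traffic=3, Queue=0]  = 1; Jitter = -3*Drops - 1  [with Drops=1]  = -4.
Change = -22 − (-4) = -18.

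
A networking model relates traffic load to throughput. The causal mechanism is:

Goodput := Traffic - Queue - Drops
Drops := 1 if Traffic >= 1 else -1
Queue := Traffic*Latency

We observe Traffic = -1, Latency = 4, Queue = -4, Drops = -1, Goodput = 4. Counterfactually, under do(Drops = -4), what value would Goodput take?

Intervening sets Drops = -4 and removes its equation (Drops := 1 if Traffic >= 1 else -1).
Queue = Traffic*Latency  [with Traffic=-1, Latency=4]  = -4
Goodput = Traffic - Queue - Drops  [with Traffic=-1, Queue=-4, Drops=-4]  = 7

7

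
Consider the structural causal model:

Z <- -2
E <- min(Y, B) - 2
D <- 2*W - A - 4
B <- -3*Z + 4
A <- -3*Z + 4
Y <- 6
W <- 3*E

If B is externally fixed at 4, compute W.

6

The intervention breaks the incoming arrows to B: B <- -3*Z + 4 no longer applies, and B = 4.
E = min(Y, B) - 2  [with Y=6, B=4]  = 2
W = 3*E  [with E=2]  = 6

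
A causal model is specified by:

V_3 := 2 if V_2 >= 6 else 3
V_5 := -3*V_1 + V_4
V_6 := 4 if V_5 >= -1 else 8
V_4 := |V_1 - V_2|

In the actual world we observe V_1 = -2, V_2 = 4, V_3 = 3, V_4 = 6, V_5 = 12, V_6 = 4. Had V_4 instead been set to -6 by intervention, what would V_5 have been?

Intervening sets V_4 = -6 and removes its equation (V_4 := |V_1 - V_2|).
V_5 = -3*V_1 + V_4  [with V_1=-2, V_4=-6]  = 0

0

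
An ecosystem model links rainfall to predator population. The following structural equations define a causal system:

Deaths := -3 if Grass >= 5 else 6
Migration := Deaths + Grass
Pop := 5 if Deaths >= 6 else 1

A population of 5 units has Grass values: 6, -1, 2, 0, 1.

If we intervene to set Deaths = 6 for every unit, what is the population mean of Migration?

Every unit gets Deaths=6 under the intervention. Migration values become 12, 5, 8, 6, 7; E[Migration|do(Deaths=6)] = 7.6.

7.6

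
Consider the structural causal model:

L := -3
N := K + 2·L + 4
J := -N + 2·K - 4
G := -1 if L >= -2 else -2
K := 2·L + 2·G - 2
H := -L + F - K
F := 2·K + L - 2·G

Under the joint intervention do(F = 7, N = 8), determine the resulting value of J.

-36

Under do(F = 7, N = 8), each intervened variable's structural equation is replaced by its fixed value.
G = -1 if L >= -2 else -2  [with L=-3]  = -2
K = 2·L + 2·G - 2  [with L=-3, G=-2]  = -12
J = -N + 2·K - 4  [with N=8, K=-12]  = -36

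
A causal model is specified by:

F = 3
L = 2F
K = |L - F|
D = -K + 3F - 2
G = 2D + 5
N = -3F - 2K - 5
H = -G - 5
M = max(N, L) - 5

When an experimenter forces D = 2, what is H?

The intervention breaks the incoming arrows to D: D = -K + 3F - 2 no longer applies, and D = 2.
G = 2D + 5  [with D=2]  = 9
H = -G - 5  [with G=9]  = -14

-14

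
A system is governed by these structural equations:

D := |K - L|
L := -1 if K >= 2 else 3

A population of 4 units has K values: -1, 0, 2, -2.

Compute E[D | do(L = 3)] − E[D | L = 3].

Every unit gets L=3 under the intervention. D values become 4, 3, 1, 5; E[D|do(L=3)] = 3.25.
E[D|L=3] averages over only the 3 units with L=3 (K = -1, 0, -2): D = 4, 3, 5, mean 4.
Difference = 3.25 − 4 = -0.75.

-0.75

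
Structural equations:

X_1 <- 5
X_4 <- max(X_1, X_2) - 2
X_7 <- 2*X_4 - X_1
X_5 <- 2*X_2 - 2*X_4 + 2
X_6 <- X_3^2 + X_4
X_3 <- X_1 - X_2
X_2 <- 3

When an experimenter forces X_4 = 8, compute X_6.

12

Under do(X_4=8), the mechanism X_4 <- max(X_1, X_2) - 2 is discarded; X_4 is fixed at 8.
X_3 = X_1 - X_2  [with X_1=5, X_2=3]  = 2
X_6 = X_3^2 + X_4  [with X_3=2, X_4=8]  = 12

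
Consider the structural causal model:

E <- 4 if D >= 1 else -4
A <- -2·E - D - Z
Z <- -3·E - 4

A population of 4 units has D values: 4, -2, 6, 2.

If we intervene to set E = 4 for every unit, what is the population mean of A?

Under do(E=4), E's equation is replaced by E=4 for every unit. Per-unit A: 4, 10, 2, 6. Mean = 5.5.

5.5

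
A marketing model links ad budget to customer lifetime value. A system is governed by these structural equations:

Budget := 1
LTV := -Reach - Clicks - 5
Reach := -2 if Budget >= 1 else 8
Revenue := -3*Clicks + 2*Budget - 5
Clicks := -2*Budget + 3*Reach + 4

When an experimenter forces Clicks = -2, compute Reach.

Under do(Clicks=-2), the mechanism Clicks := -2*Budget + 3*Reach + 4 is discarded; Clicks is fixed at -2.
Since Reach is not a descendant of the intervened variable, it is unaffected.
Reach = -2 if Budget >= 1 else 8  [with Budget=1]  = -2

-2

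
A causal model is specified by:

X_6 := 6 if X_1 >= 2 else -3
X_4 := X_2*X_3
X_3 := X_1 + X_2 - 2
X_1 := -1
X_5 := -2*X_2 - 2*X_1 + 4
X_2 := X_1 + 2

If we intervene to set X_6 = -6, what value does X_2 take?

do(X_6=-6) replaces the equation X_6 := 6 if X_1 >= 2 else -3 with the constant X_6 = -6.
X_2 is not downstream of the intervention, so its value is determined by the original equations.
X_2 = X_1 + 2  [with X_1=-1]  = 1

1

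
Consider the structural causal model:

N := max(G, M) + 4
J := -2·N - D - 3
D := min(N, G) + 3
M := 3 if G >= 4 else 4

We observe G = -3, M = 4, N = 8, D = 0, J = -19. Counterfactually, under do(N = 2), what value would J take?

-7

do(N=2) replaces the equation N := max(G, M) + 4 with the constant N = 2.
D = min(N, G) + 3  [with N=2, G=-3]  = 0
J = -2·N - D - 3  [with N=2, D=0]  = -7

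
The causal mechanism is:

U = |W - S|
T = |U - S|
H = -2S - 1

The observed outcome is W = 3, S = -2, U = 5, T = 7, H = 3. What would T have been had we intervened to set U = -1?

The intervention breaks the incoming arrows to U: U = |W - S| no longer applies, and U = -1.
T = |U - S|  [with U=-1, S=-2]  = 1

1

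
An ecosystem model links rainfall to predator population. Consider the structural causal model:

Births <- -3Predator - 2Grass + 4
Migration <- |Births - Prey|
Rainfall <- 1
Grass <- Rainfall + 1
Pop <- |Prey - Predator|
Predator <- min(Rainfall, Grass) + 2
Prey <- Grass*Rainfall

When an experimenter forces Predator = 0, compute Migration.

Under do(Predator=0), the mechanism Predator <- min(Rainfall, Grass) + 2 is discarded; Predator is fixed at 0.
Grass = Rainfall + 1  [with Rainfall=1]  = 2
Prey = Grass*Rainfall  [with Grass=2, Rainfall=1]  = 2
Births = -3Predator - 2Grass + 4  [with Predator=0, Grass=2]  = 0
Migration = |Births - Prey|  [with Births=0, Prey=2]  = 2

2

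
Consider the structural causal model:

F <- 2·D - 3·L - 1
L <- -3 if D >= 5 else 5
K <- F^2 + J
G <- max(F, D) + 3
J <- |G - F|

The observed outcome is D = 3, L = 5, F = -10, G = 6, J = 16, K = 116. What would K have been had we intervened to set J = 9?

The intervention breaks the incoming arrows to J: J <- |G - F| no longer applies, and J = 9.
L = -3 if D >= 5 else 5  [with D=3]  = 5
F = 2·D - 3·L - 1  [with D=3, L=5]  = -10
K = F^2 + J  [with F=-10, J=9]  = 109

109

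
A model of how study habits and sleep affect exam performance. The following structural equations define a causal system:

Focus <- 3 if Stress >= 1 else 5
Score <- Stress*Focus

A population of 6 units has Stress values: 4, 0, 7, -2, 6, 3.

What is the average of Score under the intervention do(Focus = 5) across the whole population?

Under do(Focus=5), Focus's equation is replaced by Focus=5 for every unit. Per-unit Score: 20, 0, 35, -10, 30, 15. Mean = 15.

15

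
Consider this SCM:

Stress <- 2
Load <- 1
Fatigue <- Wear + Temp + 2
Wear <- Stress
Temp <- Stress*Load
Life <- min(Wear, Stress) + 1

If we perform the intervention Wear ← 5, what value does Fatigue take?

9

Intervening sets Wear = 5 and removes its equation (Wear <- Stress).
Temp = Stress*Load  [with Stress=2, Load=1]  = 2
Fatigue = Wear + Temp + 2  [with Wear=5, Temp=2]  = 9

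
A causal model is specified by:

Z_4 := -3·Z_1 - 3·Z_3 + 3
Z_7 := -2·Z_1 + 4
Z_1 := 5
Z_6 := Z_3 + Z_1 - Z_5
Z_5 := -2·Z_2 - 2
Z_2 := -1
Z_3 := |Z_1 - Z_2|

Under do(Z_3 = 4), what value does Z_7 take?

The intervention breaks the incoming arrows to Z_3: Z_3 := |Z_1 - Z_2| no longer applies, and Z_3 = 4.
Z_7 is not downstream of the intervention, so its value is determined by the original equations.
Z_7 = -2·Z_1 + 4  [with Z_1=5]  = -6

-6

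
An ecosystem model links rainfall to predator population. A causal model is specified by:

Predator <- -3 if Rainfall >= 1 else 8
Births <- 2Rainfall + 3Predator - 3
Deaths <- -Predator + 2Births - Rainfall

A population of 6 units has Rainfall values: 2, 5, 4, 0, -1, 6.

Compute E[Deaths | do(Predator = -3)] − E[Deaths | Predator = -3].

Under do(Predator=-3), Predator's equation is replaced by Predator=-3 for every unit. Per-unit Deaths: -15, -6, -9, -21, -24, -3. Mean = -13.
E[Deaths|Predator=-3] averages over only the 4 units with Predator=-3 (Rainfall = 2, 5, 4, 6): Deaths = -15, -6, -9, -3, mean -8.25.
Difference = -13 − (-8.25) = -4.75.

-4.75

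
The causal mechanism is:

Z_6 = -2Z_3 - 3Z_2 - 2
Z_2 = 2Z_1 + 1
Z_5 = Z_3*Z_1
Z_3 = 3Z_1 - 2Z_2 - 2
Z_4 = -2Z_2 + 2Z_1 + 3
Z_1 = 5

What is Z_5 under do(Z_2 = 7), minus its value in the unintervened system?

do(Z_2=7) replaces the equation Z_2 = 2Z_1 + 1 with the constant Z_2 = 7.
Z_3 = 3Z_1 - 2Z_2 - 2  [with Z_1=5, Z_2=7]  = -1
Z_5 = Z_3*Z_1  [with Z_3=-1, Z_1=5]  = -5
Without intervention: Z_2 = 2Z_1 + 1  [with Z_1=5]  = 11; Z_3 = 3Z_1 - 2Z_2 - 2  [with Z_1=5, Z_2=11]  = -9; Z_5 = Z_3*Z_1  [with Z_3=-9, Z_1=5]  = -45.
Change = -5 − (-45) = 40.

40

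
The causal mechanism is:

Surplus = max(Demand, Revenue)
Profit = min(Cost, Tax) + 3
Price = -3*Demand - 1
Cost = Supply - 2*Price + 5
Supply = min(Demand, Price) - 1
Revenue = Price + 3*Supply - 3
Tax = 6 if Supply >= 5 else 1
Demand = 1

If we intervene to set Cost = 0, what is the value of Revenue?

-22

Intervening sets Cost = 0 and removes its equation (Cost = Supply - 2*Price + 5).
No directed path runs from Cost to Revenue, so Revenue keeps its natural value.
Price = -3*Demand - 1  [with Demand=1]  = -4
Supply = min(Demand, Price) - 1  [with Demand=1, Price=-4]  = -5
Revenue = Price + 3*Supply - 3  [with Price=-4, Supply=-5]  = -22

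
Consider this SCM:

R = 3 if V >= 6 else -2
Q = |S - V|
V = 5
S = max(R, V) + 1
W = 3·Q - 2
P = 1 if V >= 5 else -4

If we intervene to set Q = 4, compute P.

1

The intervention breaks the incoming arrows to Q: Q = |S - V| no longer applies, and Q = 4.
Since P is not a descendant of the intervened variable, it is unaffected.
P = 1 if V >= 5 else -4  [with V=5]  = 1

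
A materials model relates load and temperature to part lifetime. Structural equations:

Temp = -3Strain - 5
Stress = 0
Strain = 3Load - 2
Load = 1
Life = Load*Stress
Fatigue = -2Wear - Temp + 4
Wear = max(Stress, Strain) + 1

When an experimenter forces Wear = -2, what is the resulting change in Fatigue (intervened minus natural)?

8

The intervention breaks the incoming arrows to Wear: Wear = max(Stress, Strain) + 1 no longer applies, and Wear = -2.
Strain = 3Load - 2  [with Load=1]  = 1
Temp = -3Strain - 5  [with Strain=1]  = -8
Fatigue = -2Wear - Temp + 4  [with Wear=-2, Temp=-8]  = 16
Without intervention: Strain = 3Load - 2  [with Load=1]  = 1; Temp = -3Strain - 5  [with Strain=1]  = -8; Wear = max(Stress, Strain) + 1  [with Stress=0, Strain=1]  = 2; Fatigue = -2Wear - Temp + 4  [with Wear=2, Temp=-8]  = 8.
Change = 16 − 8 = 8.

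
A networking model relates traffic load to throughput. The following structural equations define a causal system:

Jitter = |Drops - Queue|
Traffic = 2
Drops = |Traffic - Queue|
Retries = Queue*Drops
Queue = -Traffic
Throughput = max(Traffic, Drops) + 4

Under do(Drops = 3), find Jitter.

do(Drops=3) replaces the equation Drops = |Traffic - Queue| with the constant Drops = 3.
Queue = -Traffic  [with Traffic=2]  = -2
Jitter = |Drops - Queue|  [with Drops=3, Queue=-2]  = 5

5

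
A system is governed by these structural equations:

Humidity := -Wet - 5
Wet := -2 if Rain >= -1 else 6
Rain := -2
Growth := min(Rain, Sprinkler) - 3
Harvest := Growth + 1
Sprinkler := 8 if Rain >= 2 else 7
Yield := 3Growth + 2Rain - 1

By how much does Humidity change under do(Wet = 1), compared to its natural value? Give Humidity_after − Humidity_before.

do(Wet=1) replaces the equation Wet := -2 if Rain >= -1 else 6 with the constant Wet = 1.
Humidity = -Wet - 5  [with Wet=1]  = -6
Without intervention: Wet = -2 if Rain >= -1 else 6  [with Rain=-2]  = 6; Humidity = -Wet - 5  [with Wet=6]  = -11.
Change = -6 − (-11) = 5.

5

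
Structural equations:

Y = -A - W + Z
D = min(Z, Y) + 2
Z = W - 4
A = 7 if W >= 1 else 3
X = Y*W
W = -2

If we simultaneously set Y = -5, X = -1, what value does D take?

-4

Setting Y = -5, X = -1 by intervention discards those variables' equations.
Z = W - 4  [with W=-2]  = -6
D = min(Z, Y) + 2  [with Z=-6, Y=-5]  = -4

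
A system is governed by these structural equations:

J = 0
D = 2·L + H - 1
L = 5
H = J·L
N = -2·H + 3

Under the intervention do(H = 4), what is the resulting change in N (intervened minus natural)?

-8

The intervention breaks the incoming arrows to H: H = J·L no longer applies, and H = 4.
N = -2·H + 3  [with H=4]  = -5
Without intervention: H = J·L  [with J=0, L=5]  = 0; N = -2·H + 3  [with H=0]  = 3.
Change = -5 − 3 = -8.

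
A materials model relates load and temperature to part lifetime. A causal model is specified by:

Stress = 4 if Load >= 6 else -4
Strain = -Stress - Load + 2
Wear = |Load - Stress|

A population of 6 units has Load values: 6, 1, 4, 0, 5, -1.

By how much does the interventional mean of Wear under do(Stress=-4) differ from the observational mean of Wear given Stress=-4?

Every unit gets Stress=-4 under the intervention. Wear values become 10, 5, 8, 4, 9, 3; E[Wear|do(Stress=-4)] = 6.5.
Conditioning on Stress=-4 selects the 5 unit(s) with Load ∈ {1, 4, 0, 5, -1}. Their Wear values: 5, 8, 4, 9, 3. Mean = 5.8.
Difference = 6.5 − 5.8 = 0.7.

0.7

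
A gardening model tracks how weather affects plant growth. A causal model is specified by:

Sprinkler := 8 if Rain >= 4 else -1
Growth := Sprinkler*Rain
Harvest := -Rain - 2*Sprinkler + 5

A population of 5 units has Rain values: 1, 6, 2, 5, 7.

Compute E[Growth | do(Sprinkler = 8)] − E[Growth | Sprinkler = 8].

Every unit gets Sprinkler=8 under the intervention. Growth values become 8, 48, 16, 40, 56; E[Growth|do(Sprinkler=8)] = 33.6.
Conditioning on Sprinkler=8 selects the 3 unit(s) with Rain ∈ {6, 5, 7}. Their Growth values: 48, 40, 56. Mean = 48.
Difference = 33.6 − 48 = -14.4.

-14.4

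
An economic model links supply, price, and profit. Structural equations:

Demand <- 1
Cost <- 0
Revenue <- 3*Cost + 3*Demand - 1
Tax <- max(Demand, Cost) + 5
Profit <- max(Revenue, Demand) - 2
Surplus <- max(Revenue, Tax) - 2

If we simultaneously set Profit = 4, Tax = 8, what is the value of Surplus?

Setting Profit = 4, Tax = 8 by intervention discards those variables' equations.
Revenue = 3*Cost + 3*Demand - 1  [with Cost=0, Demand=1]  = 2
Surplus = max(Revenue, Tax) - 2  [with Revenue=2, Tax=8]  = 6

6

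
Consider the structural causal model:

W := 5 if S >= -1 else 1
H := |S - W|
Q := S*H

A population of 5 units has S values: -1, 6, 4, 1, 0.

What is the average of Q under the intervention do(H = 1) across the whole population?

Under do(H=1), H's equation is replaced by H=1 for every unit. Per-unit Q: -1, 6, 4, 1, 0. Mean = 2.

2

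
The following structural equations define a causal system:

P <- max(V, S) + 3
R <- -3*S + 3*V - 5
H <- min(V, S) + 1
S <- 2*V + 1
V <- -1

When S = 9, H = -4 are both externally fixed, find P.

12

Setting S = 9, H = -4 by intervention discards those variables' equations.
P = max(V, S) + 3  [with V=-1, S=9]  = 12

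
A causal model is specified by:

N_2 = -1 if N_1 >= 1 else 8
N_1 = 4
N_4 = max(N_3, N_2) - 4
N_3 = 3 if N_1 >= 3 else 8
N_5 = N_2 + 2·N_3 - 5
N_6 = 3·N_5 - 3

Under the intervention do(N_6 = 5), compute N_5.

do(N_6=5) replaces the equation N_6 = 3·N_5 - 3 with the constant N_6 = 5.
Since N_5 is not a descendant of the intervened variable, it is unaffected.
N_2 = -1 if N_1 >= 1 else 8  [with N_1=4]  = -1
N_3 = 3 if N_1 >= 3 else 8  [with N_1=4]  = 3
N_5 = N_2 + 2·N_3 - 5  [with N_2=-1, N_3=3]  = 0

0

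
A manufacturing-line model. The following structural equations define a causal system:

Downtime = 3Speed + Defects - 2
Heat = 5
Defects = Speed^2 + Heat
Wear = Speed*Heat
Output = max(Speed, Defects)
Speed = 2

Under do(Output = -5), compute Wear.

do(Output=-5) replaces the equation Output = max(Speed, Defects) with the constant Output = -5.
Wear is not downstream of the intervention, so its value is determined by the original equations.
Wear = Speed*Heat  [with Speed=2, Heat=5]  = 10

10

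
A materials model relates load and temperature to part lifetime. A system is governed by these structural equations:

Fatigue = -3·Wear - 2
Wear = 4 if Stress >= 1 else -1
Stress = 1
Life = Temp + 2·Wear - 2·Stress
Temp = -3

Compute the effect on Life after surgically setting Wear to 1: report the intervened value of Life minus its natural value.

-6

do(Wear=1) replaces the equation Wear = 4 if Stress >= 1 else -1 with the constant Wear = 1.
Life = Temp + 2·Wear - 2·Stress  [with Temp=-3, Wear=1, Stress=1]  = -3
Without intervention: Wear = 4 if Stress >= 1 else -1  [with Stress=1]  = 4; Life = Temp + 2·Wear - 2·Stress  [with Temp=-3, Wear=4, Stress=1]  = 3.
Change = -3 − 3 = -6.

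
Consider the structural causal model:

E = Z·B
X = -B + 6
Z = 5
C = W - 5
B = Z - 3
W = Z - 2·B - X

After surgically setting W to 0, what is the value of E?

The intervention breaks the incoming arrows to W: W = Z - 2·B - X no longer applies, and W = 0.
Since E is not a descendant of the intervened variable, it is unaffected.
B = Z - 3  [with Z=5]  = 2
E = Z·B  [with Z=5, B=2]  = 10

10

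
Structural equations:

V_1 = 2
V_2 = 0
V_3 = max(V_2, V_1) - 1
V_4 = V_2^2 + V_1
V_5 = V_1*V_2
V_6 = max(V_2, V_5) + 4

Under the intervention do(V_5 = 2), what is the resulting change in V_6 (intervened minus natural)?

The intervention breaks the incoming arrows to V_5: V_5 = V_1*V_2 no longer applies, and V_5 = 2.
V_6 = max(V_2, V_5) + 4  [with V_2=0, V_5=2]  = 6
Without intervention: V_5 = V_1*V_2  [with V_1=2, V_2=0]  = 0; V_6 = max(V_2, V_5) + 4  [with V_2=0, V_5=0]  = 4.
Change = 6 − 4 = 2.

2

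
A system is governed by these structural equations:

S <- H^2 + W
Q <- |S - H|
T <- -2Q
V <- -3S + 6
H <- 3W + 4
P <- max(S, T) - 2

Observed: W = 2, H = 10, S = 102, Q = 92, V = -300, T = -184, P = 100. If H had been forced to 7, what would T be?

-88

Under do(H=7), the mechanism H <- 3W + 4 is discarded; H is fixed at 7.
S = H^2 + W  [with H=7, W=2]  = 51
Q = |S - H|  [with S=51, H=7]  = 44
T = -2Q  [with Q=44]  = -88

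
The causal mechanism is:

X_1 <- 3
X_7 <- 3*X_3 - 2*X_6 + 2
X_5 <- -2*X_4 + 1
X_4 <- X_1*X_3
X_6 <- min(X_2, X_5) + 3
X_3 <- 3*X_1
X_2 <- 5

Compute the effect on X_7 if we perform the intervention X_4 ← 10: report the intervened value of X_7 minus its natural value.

The intervention breaks the incoming arrows to X_4: X_4 <- X_1*X_3 no longer applies, and X_4 = 10.
X_3 = 3*X_1  [with X_1=3]  = 9
X_5 = -2*X_4 + 1  [with X_4=10]  = -19
X_6 = min(X_2, X_5) + 3  [with X_2=5, X_5=-19]  = -16
X_7 = 3*X_3 - 2*X_6 + 2  [with X_3=9, X_6=-16]  = 61
Without intervention: X_3 = 3*X_1  [with X_1=3]  = 9; X_4 = X_1*X_3  [with X_1=3, X_3=9]  = 27; X_5 = -2*X_4 + 1  [with X_4=27]  = -53; X_6 = min(X_2, X_5) + 3  [with X_2=5, X_5=-53]  = -50; X_7 = 3*X_3 - 2*X_6 + 2  [with X_3=9, X_6=-50]  = 129.
Change = 61 − 129 = -68.

-68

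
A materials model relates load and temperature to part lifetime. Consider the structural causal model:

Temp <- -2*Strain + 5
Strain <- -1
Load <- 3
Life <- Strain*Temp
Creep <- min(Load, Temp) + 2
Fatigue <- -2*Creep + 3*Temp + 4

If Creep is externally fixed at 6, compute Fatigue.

13

Intervening sets Creep = 6 and removes its equation (Creep <- min(Load, Temp) + 2).
Temp = -2*Strain + 5  [with Strain=-1]  = 7
Fatigue = -2*Creep + 3*Temp + 4  [with Creep=6, Temp=7]  = 13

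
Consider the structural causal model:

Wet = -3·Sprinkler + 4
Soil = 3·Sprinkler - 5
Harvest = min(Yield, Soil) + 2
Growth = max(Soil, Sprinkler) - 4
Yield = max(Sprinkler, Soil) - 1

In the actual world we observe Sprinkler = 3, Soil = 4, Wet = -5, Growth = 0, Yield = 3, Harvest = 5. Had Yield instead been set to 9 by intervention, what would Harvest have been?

The intervention breaks the incoming arrows to Yield: Yield = max(Sprinkler, Soil) - 1 no longer applies, and Yield = 9.
Soil = 3·Sprinkler - 5  [with Sprinkler=3]  = 4
Harvest = min(Yield, Soil) + 2  [with Yield=9, Soil=4]  = 6

6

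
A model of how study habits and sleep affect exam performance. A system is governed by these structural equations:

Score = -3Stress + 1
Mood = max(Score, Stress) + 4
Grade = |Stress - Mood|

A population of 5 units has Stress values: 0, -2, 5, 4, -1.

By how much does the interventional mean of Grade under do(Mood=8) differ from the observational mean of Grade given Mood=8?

Under do(Mood=8), Mood's equation is replaced by Mood=8 for every unit. Per-unit Grade: 8, 10, 3, 4, 9. Mean = 6.8.
E[Grade|Mood=8] averages over only the 2 units with Mood=8 (Stress = 4, -1): Grade = 4, 9, mean 6.5.
Difference = 6.8 − 6.5 = 0.3.

0.3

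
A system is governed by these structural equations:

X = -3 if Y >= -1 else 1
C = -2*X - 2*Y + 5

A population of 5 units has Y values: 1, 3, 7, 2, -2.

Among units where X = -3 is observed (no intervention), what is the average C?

4.5

Conditioning on X=-3 selects the 4 unit(s) with Y ∈ {1, 3, 7, 2}. Their C values: 9, 5, -3, 7. Mean = 4.5.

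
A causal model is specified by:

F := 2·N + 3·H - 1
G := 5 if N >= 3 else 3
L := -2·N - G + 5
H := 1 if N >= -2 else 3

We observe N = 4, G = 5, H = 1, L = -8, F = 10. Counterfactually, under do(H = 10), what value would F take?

37

do(H=10) replaces the equation H := 1 if N >= -2 else 3 with the constant H = 10.
F = 2·N + 3·H - 1  [with N=4, H=10]  = 37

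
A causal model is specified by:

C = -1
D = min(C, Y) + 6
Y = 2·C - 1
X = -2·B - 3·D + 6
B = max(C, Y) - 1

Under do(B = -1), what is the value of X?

Intervening sets B = -1 and removes its equation (B = max(C, Y) - 1).
Y = 2·C - 1  [with C=-1]  = -3
D = min(C, Y) + 6  [with C=-1, Y=-3]  = 3
X = -2·B - 3·D + 6  [with B=-1, D=3]  = -1

-1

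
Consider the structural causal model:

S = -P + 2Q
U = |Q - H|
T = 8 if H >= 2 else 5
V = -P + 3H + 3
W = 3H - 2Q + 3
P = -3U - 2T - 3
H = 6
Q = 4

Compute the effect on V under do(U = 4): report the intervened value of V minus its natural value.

The intervention breaks the incoming arrows to U: U = |Q - H| no longer applies, and U = 4.
T = 8 if H >= 2 else 5  [with H=6]  = 8
P = -3U - 2T - 3  [with U=4, T=8]  = -31
V = -P + 3H + 3  [with P=-31, H=6]  = 52
Without intervention: U = |Q - H|  [with Q=4, H=6]  = 2; T = 8 if H >= 2 else 5  [with H=6]  = 8; P = -3U - 2T - 3  [with U=2, T=8]  = -25; V = -P + 3H + 3  [with P=-25, H=6]  = 46.
Change = 52 − 46 = 6.

6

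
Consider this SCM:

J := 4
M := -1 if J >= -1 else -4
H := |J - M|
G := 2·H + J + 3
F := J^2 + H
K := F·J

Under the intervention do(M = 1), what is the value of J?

4

Under do(M=1), the mechanism M := -1 if J >= -1 else -4 is discarded; M is fixed at 1.
J is not downstream of the intervention, so its value is determined by the original equations.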